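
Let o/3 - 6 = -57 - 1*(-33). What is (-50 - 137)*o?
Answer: 10098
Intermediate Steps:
o = -54 (o = 18 + 3*(-57 - 1*(-33)) = 18 + 3*(-57 + 33) = 18 + 3*(-24) = 18 - 72 = -54)
(-50 - 137)*o = (-50 - 137)*(-54) = -187*(-54) = 10098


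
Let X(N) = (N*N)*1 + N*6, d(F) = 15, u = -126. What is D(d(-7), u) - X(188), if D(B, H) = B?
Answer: -36457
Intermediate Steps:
X(N) = N² + 6*N (X(N) = N²*1 + 6*N = N² + 6*N)
D(d(-7), u) - X(188) = 15 - 188*(6 + 188) = 15 - 188*194 = 15 - 1*36472 = 15 - 36472 = -36457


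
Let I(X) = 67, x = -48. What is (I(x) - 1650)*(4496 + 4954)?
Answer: -14959350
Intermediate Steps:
(I(x) - 1650)*(4496 + 4954) = (67 - 1650)*(4496 + 4954) = -1583*9450 = -14959350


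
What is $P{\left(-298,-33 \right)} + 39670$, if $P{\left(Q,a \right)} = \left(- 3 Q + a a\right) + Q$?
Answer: $41355$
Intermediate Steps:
$P{\left(Q,a \right)} = a^{2} - 2 Q$ ($P{\left(Q,a \right)} = \left(- 3 Q + a^{2}\right) + Q = \left(a^{2} - 3 Q\right) + Q = a^{2} - 2 Q$)
$P{\left(-298,-33 \right)} + 39670 = \left(\left(-33\right)^{2} - -596\right) + 39670 = \left(1089 + 596\right) + 39670 = 1685 + 39670 = 41355$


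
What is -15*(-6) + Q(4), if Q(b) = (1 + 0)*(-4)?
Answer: 86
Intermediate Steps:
Q(b) = -4 (Q(b) = 1*(-4) = -4)
-15*(-6) + Q(4) = -15*(-6) - 4 = 90 - 4 = 86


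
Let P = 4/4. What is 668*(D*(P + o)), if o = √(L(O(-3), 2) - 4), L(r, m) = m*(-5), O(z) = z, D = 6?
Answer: 4008 + 4008*I*√14 ≈ 4008.0 + 14997.0*I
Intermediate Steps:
L(r, m) = -5*m
o = I*√14 (o = √(-5*2 - 4) = √(-10 - 4) = √(-14) = I*√14 ≈ 3.7417*I)
P = 1 (P = 4*(¼) = 1)
668*(D*(P + o)) = 668*(6*(1 + I*√14)) = 668*(6 + 6*I*√14) = 4008 + 4008*I*√14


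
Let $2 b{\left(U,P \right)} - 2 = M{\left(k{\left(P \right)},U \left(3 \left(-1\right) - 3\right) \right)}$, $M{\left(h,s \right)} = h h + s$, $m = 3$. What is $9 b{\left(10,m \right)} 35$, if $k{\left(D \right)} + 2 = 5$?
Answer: $- \frac{15435}{2} \approx -7717.5$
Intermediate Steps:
$k{\left(D \right)} = 3$ ($k{\left(D \right)} = -2 + 5 = 3$)
$M{\left(h,s \right)} = s + h^{2}$ ($M{\left(h,s \right)} = h^{2} + s = s + h^{2}$)
$b{\left(U,P \right)} = \frac{11}{2} - 3 U$ ($b{\left(U,P \right)} = 1 + \frac{U \left(3 \left(-1\right) - 3\right) + 3^{2}}{2} = 1 + \frac{U \left(-3 - 3\right) + 9}{2} = 1 + \frac{U \left(-6\right) + 9}{2} = 1 + \frac{- 6 U + 9}{2} = 1 + \frac{9 - 6 U}{2} = 1 - \left(- \frac{9}{2} + 3 U\right) = \frac{11}{2} - 3 U$)
$9 b{\left(10,m \right)} 35 = 9 \left(\frac{11}{2} - 30\right) 35 = 9 \left(- \frac{49}{2}\right) 35 = \left(- \frac{441}{2}\right) 35 = - \frac{15435}{2}$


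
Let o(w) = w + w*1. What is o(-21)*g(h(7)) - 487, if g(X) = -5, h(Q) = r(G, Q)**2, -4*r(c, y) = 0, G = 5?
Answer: -277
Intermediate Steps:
r(c, y) = 0 (r(c, y) = -1/4*0 = 0)
h(Q) = 0 (h(Q) = 0**2 = 0)
o(w) = 2*w (o(w) = w + w = 2*w)
o(-21)*g(h(7)) - 487 = (2*(-21))*(-5) - 487 = -42*(-5) - 487 = 210 - 487 = -277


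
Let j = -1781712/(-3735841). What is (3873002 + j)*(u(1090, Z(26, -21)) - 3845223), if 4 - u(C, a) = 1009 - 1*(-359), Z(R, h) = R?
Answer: -55655965139720357278/3735841 ≈ -1.4898e+13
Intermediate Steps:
u(C, a) = -1364 (u(C, a) = 4 - (1009 - 1*(-359)) = 4 - (1009 + 359) = 4 - 1*1368 = 4 - 1368 = -1364)
j = 1781712/3735841 (j = -1781712*(-1/3735841) = 1781712/3735841 ≈ 0.47692)
(3873002 + j)*(u(1090, Z(26, -21)) - 3845223) = (3873002 + 1781712/3735841)*(-1364 - 3845223) = (14468921446394/3735841)*(-3846587) = -55655965139720357278/3735841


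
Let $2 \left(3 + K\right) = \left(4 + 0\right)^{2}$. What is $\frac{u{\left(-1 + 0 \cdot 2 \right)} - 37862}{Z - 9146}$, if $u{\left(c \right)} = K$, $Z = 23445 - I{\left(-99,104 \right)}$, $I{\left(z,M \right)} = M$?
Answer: $- \frac{37857}{14195} \approx -2.6669$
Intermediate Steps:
$Z = 23341$ ($Z = 23445 - 104 = 23341$)
$K = 5$ ($K = -3 + \frac{\left(4 + 0\right)^{2}}{2} = -3 + \frac{4^{2}}{2} = -3 + \frac{1}{2} \cdot 16 = -3 + 8 = 5$)
$u{\left(c \right)} = 5$
$\frac{u{\left(-1 + 0 \cdot 2 \right)} - 37862}{Z - 9146} = \frac{5 - 37862}{23341 - 9146} = - \frac{37857}{14195}$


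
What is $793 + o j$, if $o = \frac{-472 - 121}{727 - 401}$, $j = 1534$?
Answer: $- \frac{325572}{163} \approx -1997.4$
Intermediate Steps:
$o = - \frac{593}{326} \approx -1.819$
$793 + o j = 793 - \frac{454831}{163} = - \frac{325572}{163}$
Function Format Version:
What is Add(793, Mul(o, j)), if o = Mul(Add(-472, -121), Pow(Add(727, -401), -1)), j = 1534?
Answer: Rational(-325572, 163) ≈ -1997.4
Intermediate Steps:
o = Rational(-593, 326) (o = Mul(-593, Pow(326, -1)) = Mul(-593, Rational(1, 326)) = Rational(-593, 326) ≈ -1.8190)
Add(793, Mul(o, j)) = Add(793, Mul(Rational(-593, 326), 1534)) = Add(793, Rational(-454831, 163)) = Rational(-325572, 163)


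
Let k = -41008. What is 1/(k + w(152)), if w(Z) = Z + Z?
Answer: -1/40704 ≈ -2.4568e-5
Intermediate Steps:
w(Z) = 2*Z
1/(k + w(152)) = 1/(-41008 + 2*152) = 1/(-41008 + 304) = 1/(-40704) = -1/40704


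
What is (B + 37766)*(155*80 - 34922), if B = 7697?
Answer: -1023917686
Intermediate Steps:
(B + 37766)*(155*80 - 34922) = (7697 + 37766)*(155*80 - 34922) = 45463*(12400 - 34922) = 45463*(-22522) = -1023917686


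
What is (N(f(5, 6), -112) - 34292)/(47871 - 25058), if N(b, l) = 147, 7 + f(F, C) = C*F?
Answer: -34145/22813 ≈ -1.4967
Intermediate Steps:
f(F, C) = -7 + C*F
(N(f(5, 6), -112) - 34292)/(47871 - 25058) = (147 - 34292)/(47871 - 25058) = -34145/22813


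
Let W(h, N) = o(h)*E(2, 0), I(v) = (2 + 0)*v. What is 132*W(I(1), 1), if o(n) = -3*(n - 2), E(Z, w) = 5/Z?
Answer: 0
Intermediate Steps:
I(v) = 2*v
o(n) = 6 - 3*n (o(n) = -3*(-2 + n) = 6 - 3*n)
W(h, N) = 15 - 15*h/2 (W(h, N) = (6 - 3*h)*(5/2) = 15 - 15*h/2)
132*W(I(1), 1) = 132*(15 - 15) = 132*0 = 0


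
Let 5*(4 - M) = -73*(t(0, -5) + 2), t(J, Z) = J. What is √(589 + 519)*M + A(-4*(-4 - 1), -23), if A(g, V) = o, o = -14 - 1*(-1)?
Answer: -13 + 332*√277/5 ≈ 1092.1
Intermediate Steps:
o = -13 (o = -14 + 1 = -13)
A(g, V) = -13
M = 166/5 (M = 4 - (-73)*1*(0 + 2)/5 = 4 - (-73)*1*2/5 = 4 - (-73)*2/5 = 4 - ⅕*(-146) = 4 + 146/5 = 166/5 ≈ 33.200)
√(589 + 519)*M + A(-4*(-4 - 1), -23) = √(589 + 519)*(166/5) - 13 = √1108*(166/5) - 13 = (2*√277)*(166/5) - 13 = 332*√277/5 - 13 = -13 + 332*√277/5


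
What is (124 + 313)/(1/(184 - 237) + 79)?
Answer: 1007/182 ≈ 5.5330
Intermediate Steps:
(124 + 313)/(1/(184 - 237) + 79) = 437/(1/(-53) + 79) = 437/(-1/53 + 79) = 437/(4186/53) = 437*(53/4186) = 1007/182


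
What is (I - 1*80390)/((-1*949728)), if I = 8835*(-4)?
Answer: 57865/474864 ≈ 0.12186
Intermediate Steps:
I = -35340
(I - 1*80390)/((-1*949728)) = (-35340 - 1*80390)/((-1*949728)) = (-35340 - 80390)/(-949728) = -115730*(-1/949728) = 57865/474864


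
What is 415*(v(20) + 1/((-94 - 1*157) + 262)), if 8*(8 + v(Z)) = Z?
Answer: -49385/22 ≈ -2244.8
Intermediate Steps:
v(Z) = -8 + Z/8
415*(v(20) + 1/((-94 - 1*157) + 262)) = 415*((-8 + (⅛)*20) + 1/((-94 - 1*157) + 262)) = 415*((-8 + 5/2) + 1/((-94 - 157) + 262)) = 415*(-11/2 + 1/(-251 + 262)) = 415*(-11/2 + 1/11) = 415*(-119/22) = -49385/22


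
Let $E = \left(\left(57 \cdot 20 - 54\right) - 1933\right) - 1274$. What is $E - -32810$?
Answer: $30689$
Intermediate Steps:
$E = -2121$ ($E = \left(\left(1140 - 54\right) - 1933\right) - 1274 = \left(1086 - 1933\right) - 1274 = -847 - 1274 = -2121$)
$E - -32810 = -2121 - -32810 = -2121 + 32810 = 30689$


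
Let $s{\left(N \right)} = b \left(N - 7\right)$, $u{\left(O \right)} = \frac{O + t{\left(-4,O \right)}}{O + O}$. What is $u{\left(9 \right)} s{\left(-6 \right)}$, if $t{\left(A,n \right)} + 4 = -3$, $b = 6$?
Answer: $- \frac{26}{3} \approx -8.6667$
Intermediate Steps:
$t{\left(A,n \right)} = -7$ ($t{\left(A,n \right)} = -4 - 3 = -7$)
$u{\left(O \right)} = \frac{-7 + O}{2 O}$ ($u{\left(O \right)} = \frac{O - 7}{O + O} = \frac{-7 + O}{2 O}$)
$s{\left(N \right)} = -42 + 6 N$ ($s{\left(N \right)} = 6 \left(N - 7\right) = 6 \left(-7 + N\right) = -42 + 6 N$)
$u{\left(9 \right)} s{\left(-6 \right)} = \frac{-7 + 9}{2 \cdot 9} \left(-42 + 6 \left(-6\right)\right) = \frac{1}{2} \cdot \frac{1}{9} \cdot 2 \left(-42 - 36\right) = \frac{1}{9} \left(-78\right) = - \frac{26}{3}$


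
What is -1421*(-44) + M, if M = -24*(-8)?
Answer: 62716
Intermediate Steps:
M = 192
-1421*(-44) + M = -1421*(-44) + 192 = 62524 + 192 = 62716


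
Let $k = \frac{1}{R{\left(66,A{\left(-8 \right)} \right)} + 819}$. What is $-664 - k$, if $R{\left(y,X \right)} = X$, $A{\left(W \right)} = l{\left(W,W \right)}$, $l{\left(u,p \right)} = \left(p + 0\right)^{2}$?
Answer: $- \frac{586313}{883} \approx -664.0$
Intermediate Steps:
$l{\left(u,p \right)} = p^{2}$
$A{\left(W \right)} = W^{2}$
$k = \frac{1}{883}$ ($k = \frac{1}{\left(-8\right)^{2} + 819} = \frac{1}{64 + 819} = \frac{1}{883} \approx 0.0011325$)
$-664 - k = -664 - \frac{1}{883} = - \frac{586313}{883}$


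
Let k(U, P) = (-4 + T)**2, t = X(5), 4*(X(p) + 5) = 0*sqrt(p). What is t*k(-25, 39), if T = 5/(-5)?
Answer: -125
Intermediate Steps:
X(p) = -5 (X(p) = -5 + (0*sqrt(p))/4 = -5 + (1/4)*0 = -5 + 0 = -5)
T = -1 (T = 5*(-1/5) = -1)
t = -5
k(U, P) = 25 (k(U, P) = (-4 - 1)**2 = (-5)**2 = 25)
t*k(-25, 39) = -5*25 = -125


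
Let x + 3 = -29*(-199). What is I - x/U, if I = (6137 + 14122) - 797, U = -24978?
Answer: 243063802/12489 ≈ 19462.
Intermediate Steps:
I = 19462 (I = 20259 - 797 = 19462)
x = 5768 (x = -3 - 29*(-199) = -3 + 5771 = 5768)
I - x/U = 19462 - 5768/(-24978) = 19462 - 5768*(-1)/24978 = 19462 - 1*(-2884/12489) = 19462 + 2884/12489 = 243063802/12489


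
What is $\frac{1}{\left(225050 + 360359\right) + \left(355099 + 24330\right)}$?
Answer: $\frac{1}{964838} \approx 1.0364 \cdot 10^{-6}$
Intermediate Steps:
$\frac{1}{\left(225050 + 360359\right) + \left(355099 + 24330\right)} = \frac{1}{585409 + 379429} = \frac{1}{964838}$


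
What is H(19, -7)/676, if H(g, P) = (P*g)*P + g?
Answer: 475/338 ≈ 1.4053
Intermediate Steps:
H(g, P) = g + g*P² (H(g, P) = g*P² + g = g + g*P²)
H(19, -7)/676 = (19*(1 + (-7)²))/676 = (19*(1 + 49))*(1/676) = (19*50)*(1/676) = 950*(1/676) = 475/338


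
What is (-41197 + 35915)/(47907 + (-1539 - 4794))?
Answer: -2641/20787 ≈ -0.12705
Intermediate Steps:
(-41197 + 35915)/(47907 + (-1539 - 4794)) = -5282/(47907 - 6333) = -5282/41574 = -5282*1/41574 = -2641/20787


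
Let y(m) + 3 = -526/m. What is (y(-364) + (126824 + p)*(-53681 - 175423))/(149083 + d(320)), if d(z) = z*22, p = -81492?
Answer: -1890205140379/28414386 ≈ -66523.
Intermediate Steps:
d(z) = 22*z
y(m) = -3 - 526/m
(y(-364) + (126824 + p)*(-53681 - 175423))/(149083 + d(320)) = ((-3 - 526/(-364)) + (126824 - 81492)*(-53681 - 175423))/(149083 + 22*320) = ((-3 - 526*(-1/364)) + 45332*(-229104))/(149083 + 7040) = ((-3 + 263/182) - 10385742528)/156123 = (-283/182 - 10385742528)*(1/156123) = -1890205140379/182*1/156123 = -1890205140379/28414386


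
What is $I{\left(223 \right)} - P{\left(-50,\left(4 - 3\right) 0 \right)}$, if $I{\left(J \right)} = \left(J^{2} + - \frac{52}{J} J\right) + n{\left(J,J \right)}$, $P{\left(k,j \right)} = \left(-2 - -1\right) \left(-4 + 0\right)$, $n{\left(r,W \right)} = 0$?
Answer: $49673$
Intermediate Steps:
$P{\left(k,j \right)} = 4$ ($P{\left(k,j \right)} = \left(-2 + 1\right) \left(-4\right) = \left(-1\right) \left(-4\right) = 4$)
$I{\left(J \right)} = -52 + J^{2}$ ($I{\left(J \right)} = \left(J^{2} + - \frac{52}{J} J\right) + 0 = \left(J^{2} - 52\right) + 0 = \left(-52 + J^{2}\right) + 0 = -52 + J^{2}$)
$I{\left(223 \right)} - P{\left(-50,\left(4 - 3\right) 0 \right)} = \left(-52 + 223^{2}\right) - 4 = \left(-52 + 49729\right) - 4 = 49677 - 4 = 49673$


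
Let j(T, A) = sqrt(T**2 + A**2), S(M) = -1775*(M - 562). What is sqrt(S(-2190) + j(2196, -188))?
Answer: 2*sqrt(1221200 + sqrt(303610)) ≈ 2210.7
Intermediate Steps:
S(M) = 997550 - 1775*M (S(M) = -1775*(-562 + M) = 997550 - 1775*M)
j(T, A) = sqrt(A**2 + T**2)
sqrt(S(-2190) + j(2196, -188)) = sqrt((997550 - 1775*(-2190)) + sqrt((-188)**2 + 2196**2)) = sqrt((997550 + 3887250) + sqrt(35344 + 4822416)) = sqrt(4884800 + sqrt(4857760)) = sqrt(4884800 + 4*sqrt(303610))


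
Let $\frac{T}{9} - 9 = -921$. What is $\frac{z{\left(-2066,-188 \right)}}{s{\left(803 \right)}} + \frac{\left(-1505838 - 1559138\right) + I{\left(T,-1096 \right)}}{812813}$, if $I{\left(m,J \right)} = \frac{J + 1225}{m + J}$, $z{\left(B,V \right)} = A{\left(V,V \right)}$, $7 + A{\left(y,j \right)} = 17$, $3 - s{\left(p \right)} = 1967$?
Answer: $- \frac{14020525615383}{3713144366632} \approx -3.7759$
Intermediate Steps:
$T = -8208$ ($T = 81 + 9 \left(-921\right) = 81 - 8289 = -8208$)
$s{\left(p \right)} = -1964$ ($s{\left(p \right)} = 3 - 1967 = -1964$)
$A{\left(y,j \right)} = 10$ ($A{\left(y,j \right)} = -7 + 17 = 10$)
$z{\left(B,V \right)} = 10$
$I{\left(m,J \right)} = \frac{1225 + J}{J + m}$
$\frac{z{\left(-2066,-188 \right)}}{s{\left(803 \right)}} + \frac{\left(-1505838 - 1559138\right) + I{\left(T,-1096 \right)}}{812813} = \frac{10}{-1964} + \frac{\left(-1505838 - 1559138\right) + \frac{1225 - 1096}{-1096 - 8208}}{812813} = 10 \left(- \frac{1}{1964}\right) + \left(-3064976 + \frac{1}{-9304} \cdot 129\right) \frac{1}{812813} = - \frac{5}{982} + \left(-3064976 - \frac{129}{9304}\right) \frac{1}{812813} = - \frac{5}{982} - \frac{28516536833}{7562412152} = - \frac{14020525615383}{3713144366632}$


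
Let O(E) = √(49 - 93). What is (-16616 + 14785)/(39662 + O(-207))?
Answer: -36310561/786537144 + 1831*I*√11/786537144 ≈ -0.046165 + 7.7209e-6*I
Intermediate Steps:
O(E) = 2*I*√11 (O(E) = √(-44) = 2*I*√11)
(-16616 + 14785)/(39662 + O(-207)) = (-16616 + 14785)/(39662 + 2*I*√11) = -1831/(39662 + 2*I*√11)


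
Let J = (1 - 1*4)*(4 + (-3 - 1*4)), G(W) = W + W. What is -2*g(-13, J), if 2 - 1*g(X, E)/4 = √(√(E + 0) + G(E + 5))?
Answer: -16 + 8*√31 ≈ 28.542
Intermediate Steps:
G(W) = 2*W
J = 9 (J = (1 - 4)*(4 + (-3 - 4)) = -3*(4 - 7) = -3*(-3) = 9)
g(X, E) = 8 - 4*√(10 + √E + 2*E) (g(X, E) = 8 - 4*√(√(E + 0) + 2*(E + 5)) = 8 - 4*√(√E + 2*(5 + E)) = 8 - 4*√(√E + (10 + 2*E)) = 8 - 4*√(10 + √E + 2*E))
-2*g(-13, J) = -2*(8 - 4*√(10 + √9 + 2*9)) = -2*(8 - 4*√(10 + 3 + 18)) = -2*(8 - 4*√31) = -16 + 8*√31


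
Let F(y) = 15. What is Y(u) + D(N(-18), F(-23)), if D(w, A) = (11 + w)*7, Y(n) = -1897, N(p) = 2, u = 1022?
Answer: -1806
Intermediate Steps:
D(w, A) = 77 + 7*w
Y(u) + D(N(-18), F(-23)) = -1897 + (77 + 7*2) = -1897 + (77 + 14) = -1897 + 91 = -1806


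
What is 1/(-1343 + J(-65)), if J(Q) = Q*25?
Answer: -1/2968 ≈ -0.00033693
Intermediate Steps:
J(Q) = 25*Q
1/(-1343 + J(-65)) = 1/(-1343 + 25*(-65)) = 1/(-1343 - 1625) = 1/(-2968) = -1/2968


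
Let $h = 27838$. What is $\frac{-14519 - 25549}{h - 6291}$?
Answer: $- \frac{40068}{21547} \approx -1.8596$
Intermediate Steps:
$\frac{-14519 - 25549}{h - 6291} = \frac{-14519 - 25549}{27838 - 6291} = - \frac{40068}{21547}$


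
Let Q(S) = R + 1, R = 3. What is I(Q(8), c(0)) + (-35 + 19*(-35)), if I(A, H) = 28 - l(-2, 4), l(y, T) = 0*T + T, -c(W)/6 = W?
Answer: -676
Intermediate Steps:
c(W) = -6*W
l(y, T) = T (l(y, T) = 0 + T = T)
Q(S) = 4 (Q(S) = 3 + 1 = 4)
I(A, H) = 24 (I(A, H) = 28 - 1*4 = 28 - 4 = 24)
I(Q(8), c(0)) + (-35 + 19*(-35)) = 24 + (-35 + 19*(-35)) = 24 + (-35 - 665) = 24 - 700 = -676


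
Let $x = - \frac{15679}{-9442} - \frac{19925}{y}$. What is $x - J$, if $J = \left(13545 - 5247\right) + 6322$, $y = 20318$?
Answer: $- \frac{701151933662}{47960639} \approx -14619.0$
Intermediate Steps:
$x = \frac{32608518}{47960639}$ ($x = - \frac{15679}{-9442} - \frac{19925}{20318} = \left(-15679\right) \left(- \frac{1}{9442}\right) - \frac{19925}{20318} = \frac{15679}{9442} - \frac{19925}{20318} = \frac{32608518}{47960639} \approx 0.6799$)
$J = 14620$ ($J = 8298 + 6322 = 14620$)
$x - J = \frac{32608518}{47960639} - 14620 = - \frac{701151933662}{47960639}$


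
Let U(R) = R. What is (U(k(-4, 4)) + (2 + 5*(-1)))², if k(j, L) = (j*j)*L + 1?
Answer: 3844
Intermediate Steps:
k(j, L) = 1 + L*j² (k(j, L) = j²*L + 1 = L*j² + 1 = 1 + L*j²)
(U(k(-4, 4)) + (2 + 5*(-1)))² = ((1 + 4*(-4)²) + (2 + 5*(-1)))² = ((1 + 4*16) + (2 - 5))² = ((1 + 64) - 3)² = (65 - 3)² = 62² = 3844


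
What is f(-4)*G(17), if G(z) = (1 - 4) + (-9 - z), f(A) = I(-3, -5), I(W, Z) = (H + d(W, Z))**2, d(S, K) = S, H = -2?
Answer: -725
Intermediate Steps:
I(W, Z) = (-2 + W)**2
f(A) = 25 (f(A) = (-2 - 3)**2 = (-5)**2 = 25)
G(z) = -12 - z (G(z) = -3 + (-9 - z) = -12 - z)
f(-4)*G(17) = 25*(-12 - 1*17) = 25*(-12 - 17) = 25*(-29) = -725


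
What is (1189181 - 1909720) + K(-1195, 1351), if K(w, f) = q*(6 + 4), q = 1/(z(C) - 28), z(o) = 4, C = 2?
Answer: -8646473/12 ≈ -7.2054e+5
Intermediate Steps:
q = -1/24 (q = 1/(4 - 28) = 1/(-24) = -1/24 ≈ -0.041667)
K(w, f) = -5/12 (K(w, f) = -(6 + 4)/24 = -1/24*10 = -5/12)
(1189181 - 1909720) + K(-1195, 1351) = (1189181 - 1909720) - 5/12 = -720539 - 5/12 = -8646473/12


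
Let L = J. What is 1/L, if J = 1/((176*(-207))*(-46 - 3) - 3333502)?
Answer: -1548334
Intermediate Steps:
J = -1/1548334 (J = 1/(-36432*(-49) - 3333502) = 1/(1785168 - 3333502) = 1/(-1548334) = -1/1548334 ≈ -6.4586e-7)
L = -1/1548334 ≈ -6.4586e-7
1/L = 1/(-1/1548334) = -1548334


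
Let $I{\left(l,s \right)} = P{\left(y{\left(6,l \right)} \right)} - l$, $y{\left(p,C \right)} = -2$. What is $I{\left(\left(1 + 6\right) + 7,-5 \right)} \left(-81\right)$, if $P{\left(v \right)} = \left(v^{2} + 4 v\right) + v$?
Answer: $1620$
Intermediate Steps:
$P{\left(v \right)} = v^{2} + 5 v$
$I{\left(l,s \right)} = -6 - l$ ($I{\left(l,s \right)} = - 2 \left(5 - 2\right) - l = \left(-2\right) 3 - l = -6 - l$)
$I{\left(\left(1 + 6\right) + 7,-5 \right)} \left(-81\right) = \left(-6 - \left(\left(1 + 6\right) + 7\right)\right) \left(-81\right) = \left(-6 - \left(7 + 7\right)\right) \left(-81\right) = \left(-6 - 14\right) \left(-81\right) = \left(-20\right) \left(-81\right) = 1620$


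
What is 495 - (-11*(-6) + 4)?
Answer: 425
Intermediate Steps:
495 - (-11*(-6) + 4) = 495 - (66 + 4) = 495 - 1*70 = 495 - 70 = 425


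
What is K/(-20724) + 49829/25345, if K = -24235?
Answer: 1646892271/525249780 ≈ 3.1354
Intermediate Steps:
K/(-20724) + 49829/25345 = -24235/(-20724) + 49829/25345 = -24235*(-1/20724) + 49829*(1/25345) = 24235/20724 + 49829/25345 = 1646892271/525249780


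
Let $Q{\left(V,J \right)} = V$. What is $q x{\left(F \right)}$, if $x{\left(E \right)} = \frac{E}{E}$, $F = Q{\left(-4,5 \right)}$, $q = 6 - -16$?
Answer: $22$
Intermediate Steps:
$q = 22$ ($q = 6 + 16 = 22$)
$F = -4$
$x{\left(E \right)} = 1$
$q x{\left(F \right)} = 22 \cdot 1 = 22$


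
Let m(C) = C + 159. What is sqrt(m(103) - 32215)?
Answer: I*sqrt(31953) ≈ 178.75*I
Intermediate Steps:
m(C) = 159 + C
sqrt(m(103) - 32215) = sqrt((159 + 103) - 32215) = sqrt(262 - 32215) = sqrt(-31953) = I*sqrt(31953)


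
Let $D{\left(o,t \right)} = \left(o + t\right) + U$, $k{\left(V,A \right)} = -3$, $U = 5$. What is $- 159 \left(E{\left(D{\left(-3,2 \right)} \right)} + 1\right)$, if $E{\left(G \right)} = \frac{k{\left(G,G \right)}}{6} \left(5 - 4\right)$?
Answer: $- \frac{159}{2} \approx -79.5$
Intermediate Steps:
$D{\left(o,t \right)} = 5 + o + t$ ($D{\left(o,t \right)} = \left(o + t\right) + 5 = 5 + o + t$)
$E{\left(G \right)} = - \frac{1}{2}$ ($E{\left(G \right)} = - \frac{3}{6} \left(5 - 4\right) = \left(-3\right) \frac{1}{6} \cdot 1 = \left(- \frac{1}{2}\right) 1 = - \frac{1}{2}$)
$- 159 \left(E{\left(D{\left(-3,2 \right)} \right)} + 1\right) = - 159 \left(- \frac{1}{2} + 1\right) = \left(-159\right) \frac{1}{2} = - \frac{159}{2}$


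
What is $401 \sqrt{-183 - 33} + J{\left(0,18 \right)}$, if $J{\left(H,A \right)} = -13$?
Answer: $-13 + 2406 i \sqrt{6} \approx -13.0 + 5893.5 i$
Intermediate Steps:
$401 \sqrt{-183 - 33} + J{\left(0,18 \right)} = 401 \sqrt{-183 - 33} - 13 = 401 \sqrt{-216} - 13 = 401 \cdot 6 i \sqrt{6} - 13 = 2406 i \sqrt{6} - 13 = -13 + 2406 i \sqrt{6}$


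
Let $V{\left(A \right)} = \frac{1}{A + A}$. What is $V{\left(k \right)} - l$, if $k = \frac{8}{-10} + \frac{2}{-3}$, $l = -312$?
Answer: $\frac{13713}{44} \approx 311.66$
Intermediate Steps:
$k = - \frac{22}{15}$ ($k = 8 \left(- \frac{1}{10}\right) + 2 \left(- \frac{1}{3}\right) = - \frac{4}{5} - \frac{2}{3} = - \frac{22}{15} \approx -1.4667$)
$V{\left(A \right)} = \frac{1}{2 A}$
$V{\left(k \right)} - l = \frac{1}{2 \left(- \frac{22}{15}\right)} - -312 = \frac{1}{2} \left(- \frac{15}{22}\right) + 312 = - \frac{15}{44} + 312 = \frac{13713}{44}$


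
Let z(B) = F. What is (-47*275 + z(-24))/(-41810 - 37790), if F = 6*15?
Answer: 2567/15920 ≈ 0.16124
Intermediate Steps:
F = 90
z(B) = 90
(-47*275 + z(-24))/(-41810 - 37790) = (-47*275 + 90)/(-41810 - 37790) = (-12925 + 90)/(-79600) = -12835*(-1/79600) = 2567/15920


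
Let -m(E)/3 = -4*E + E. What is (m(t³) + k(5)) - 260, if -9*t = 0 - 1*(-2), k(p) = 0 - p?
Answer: -21473/81 ≈ -265.10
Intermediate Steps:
k(p) = -p
t = -2/9 (t = -(0 - 1*(-2))/9 = -(0 + 2)/9 = -⅑*2 = -2/9 ≈ -0.22222)
m(E) = 9*E (m(E) = -3*(-4*E + E) = -(-9)*E = 9*E)
(m(t³) + k(5)) - 260 = (9*(-2/9)³ - 1*5) - 260 = (9*(-8/729) - 5) - 260 = (-8/81 - 5) - 260 = -413/81 - 260 = -21473/81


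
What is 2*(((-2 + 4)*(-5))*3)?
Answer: -60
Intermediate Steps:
2*(((-2 + 4)*(-5))*3) = 2*((2*(-5))*3) = 2*(-10*3) = 2*(-30) = -60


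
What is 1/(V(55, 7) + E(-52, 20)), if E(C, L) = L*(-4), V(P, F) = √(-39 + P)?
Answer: -1/76 ≈ -0.013158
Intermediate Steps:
E(C, L) = -4*L
1/(V(55, 7) + E(-52, 20)) = 1/(√(-39 + 55) - 4*20) = 1/(√16 - 80) = 1/(4 - 80) = 1/(-76) = -1/76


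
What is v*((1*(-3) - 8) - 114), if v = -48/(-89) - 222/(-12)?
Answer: -423625/178 ≈ -2379.9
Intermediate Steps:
v = 3389/178 (v = -48*(-1/89) - 222*(-1/12) = 48/89 + 37/2 = 3389/178 ≈ 19.039)
v*((1*(-3) - 8) - 114) = 3389*((1*(-3) - 8) - 114)/178 = 3389*((-3 - 8) - 114)/178 = 3389*(-11 - 114)/178 = (3389/178)*(-125) = -423625/178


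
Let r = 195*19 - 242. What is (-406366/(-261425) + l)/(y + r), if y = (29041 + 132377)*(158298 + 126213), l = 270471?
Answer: 70708287541/12005995425946925 ≈ 5.8894e-6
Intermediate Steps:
y = 45925196598 (y = 161418*284511 = 45925196598)
r = 3463 (r = 3705 - 242 = 3463)
(-406366/(-261425) + l)/(y + r) = (-406366/(-261425) + 270471)/(45925196598 + 3463) = (-406366*(-1/261425) + 270471)/45925200061 = (406366/261425 + 270471)*(1/45925200061) = (70708287541/261425)*(1/45925200061) = 70708287541/12005995425946925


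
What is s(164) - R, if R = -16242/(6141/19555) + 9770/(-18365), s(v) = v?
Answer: 390100393532/7518631 ≈ 51885.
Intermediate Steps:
R = -388867338048/7518631 (R = -16242/(6141*(1/19555)) + 9770*(-1/18365) = -16242/6141/19555 - 1954/3673 = -16242*19555/6141 - 1954/3673 = -105870770/2047 - 1954/3673 = -388867338048/7518631 ≈ -51721.)
s(164) - R = 164 - 1*(-388867338048/7518631) = 164 + 388867338048/7518631 = 390100393532/7518631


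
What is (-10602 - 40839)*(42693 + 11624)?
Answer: -2794120797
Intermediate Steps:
(-10602 - 40839)*(42693 + 11624) = -51441*54317 = -2794120797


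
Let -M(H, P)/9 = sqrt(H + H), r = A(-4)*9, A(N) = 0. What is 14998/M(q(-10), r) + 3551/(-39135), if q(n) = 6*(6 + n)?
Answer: -3551/39135 + 7499*I*sqrt(3)/54 ≈ -0.090737 + 240.53*I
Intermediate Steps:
q(n) = 36 + 6*n
r = 0 (r = 0*9 = 0)
M(H, P) = -9*sqrt(2)*sqrt(H) (M(H, P) = -9*sqrt(H + H) = -9*sqrt(2)*sqrt(H))
14998/M(q(-10), r) + 3551/(-39135) = 14998/((-9*sqrt(2)*sqrt(36 + 6*(-10)))) + 3551/(-39135) = 14998/((-9*sqrt(2)*sqrt(36 - 60))) + 3551*(-1/39135) = 14998/((-9*sqrt(2)*sqrt(-24))) - 3551/39135 = 14998/((-9*sqrt(2)*2*I*sqrt(6))) - 3551/39135 = 14998/((-36*I*sqrt(3))) - 3551/39135 = 14998*(I*sqrt(3)/108) - 3551/39135 = 7499*I*sqrt(3)/54 - 3551/39135 = -3551/39135 + 7499*I*sqrt(3)/54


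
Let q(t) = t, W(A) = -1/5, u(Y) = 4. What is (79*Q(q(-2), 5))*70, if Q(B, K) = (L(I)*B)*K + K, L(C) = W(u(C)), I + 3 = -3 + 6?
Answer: 38710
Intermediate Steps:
W(A) = -1/5 (W(A) = -1*1/5 = -1/5)
I = 0 (I = -3 + (-3 + 6) = -3 + 3 = 0)
L(C) = -1/5
Q(B, K) = K - B*K/5 (Q(B, K) = (-B/5)*K + K = -B*K/5 + K = K - B*K/5)
(79*Q(q(-2), 5))*70 = (79*((1/5)*5*(5 - 1*(-2))))*70 = (79*((1/5)*5*(5 + 2)))*70 = (79*((1/5)*5*7))*70 = (79*7)*70 = 553*70 = 38710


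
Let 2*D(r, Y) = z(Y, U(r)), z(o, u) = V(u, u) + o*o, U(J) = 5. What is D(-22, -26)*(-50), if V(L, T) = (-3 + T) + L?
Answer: -17075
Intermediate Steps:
V(L, T) = -3 + L + T
z(o, u) = -3 + o² + 2*u (z(o, u) = (-3 + u + u) + o*o = (-3 + 2*u) + o² = -3 + o² + 2*u)
D(r, Y) = 7/2 + Y²/2 (D(r, Y) = (-3 + Y² + 2*5)/2 = (-3 + Y² + 10)/2 = (7 + Y²)/2 = 7/2 + Y²/2)
D(-22, -26)*(-50) = (7/2 + (½)*(-26)²)*(-50) = (7/2 + (½)*676)*(-50) = (7/2 + 338)*(-50) = (683/2)*(-50) = -17075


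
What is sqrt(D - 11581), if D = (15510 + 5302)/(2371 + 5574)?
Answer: 3*I*sqrt(81206933465)/7945 ≈ 107.6*I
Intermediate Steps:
D = 20812/7945 ≈ 2.6195
sqrt(D - 11581) = sqrt(20812/7945 - 11581) = sqrt(-91990233/7945) = 3*I*sqrt(81206933465)/7945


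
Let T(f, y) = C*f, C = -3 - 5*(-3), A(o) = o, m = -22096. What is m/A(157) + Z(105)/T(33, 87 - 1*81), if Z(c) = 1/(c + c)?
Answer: -1837503203/13056120 ≈ -140.74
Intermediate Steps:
Z(c) = 1/(2*c)
C = 12 (C = -3 + 15 = 12)
T(f, y) = 12*f
m/A(157) + Z(105)/T(33, 87 - 1*81) = -22096/157 + ((½)/105)/((12*33)) = -22096*1/157 + ((½)*(1/105))/396 = -22096/157 + (1/210)*(1/396) = -22096/157 + 1/83160 = -1837503203/13056120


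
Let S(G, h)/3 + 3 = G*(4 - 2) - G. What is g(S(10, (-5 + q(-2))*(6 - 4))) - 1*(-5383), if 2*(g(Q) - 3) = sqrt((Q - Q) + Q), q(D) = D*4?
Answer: 5386 + sqrt(21)/2 ≈ 5388.3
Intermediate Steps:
q(D) = 4*D
S(G, h) = -9 + 3*G (S(G, h) = -9 + 3*(G*(4 - 2) - G) = -9 + 3*(G*2 - G) = -9 + 3*(2*G - G) = -9 + 3*G)
g(Q) = 3 + sqrt(Q)/2 (g(Q) = 3 + sqrt((Q - Q) + Q)/2 = 3 + sqrt(0 + Q)/2 = 3 + sqrt(Q)/2)
g(S(10, (-5 + q(-2))*(6 - 4))) - 1*(-5383) = (3 + sqrt(-9 + 3*10)/2) - 1*(-5383) = (3 + sqrt(-9 + 30)/2) + 5383 = (3 + sqrt(21)/2) + 5383 = 5386 + sqrt(21)/2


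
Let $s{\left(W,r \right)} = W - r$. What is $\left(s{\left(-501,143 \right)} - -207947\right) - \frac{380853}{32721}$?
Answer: $\frac{2260926870}{10907} \approx 2.0729 \cdot 10^{5}$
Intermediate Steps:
$\left(s{\left(-501,143 \right)} - -207947\right) - \frac{380853}{32721} = \left(\left(-501 - 143\right) - -207947\right) - \frac{380853}{32721} = \left(\left(-501 - 143\right) + 207947\right) - \frac{126951}{10907} = \left(-644 + 207947\right) - \frac{126951}{10907} = 207303 - \frac{126951}{10907} = \frac{2260926870}{10907}$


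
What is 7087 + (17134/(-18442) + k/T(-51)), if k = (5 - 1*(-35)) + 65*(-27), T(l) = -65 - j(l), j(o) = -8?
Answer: 3740231635/525597 ≈ 7116.2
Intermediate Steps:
T(l) = -57 (T(l) = -65 - 1*(-8) = -65 + 8 = -57)
k = -1715 (k = (5 + 35) - 1755 = 40 - 1755 = -1715)
7087 + (17134/(-18442) + k/T(-51)) = 7087 + (17134/(-18442) - 1715/(-57)) = 7087 + (17134*(-1/18442) - 1715*(-1/57)) = 7087 + (-8567/9221 + 1715/57) = 7087 + 15325696/525597 = 3740231635/525597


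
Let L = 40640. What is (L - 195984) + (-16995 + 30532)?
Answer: -141807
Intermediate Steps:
(L - 195984) + (-16995 + 30532) = (40640 - 195984) + (-16995 + 30532) = -155344 + 13537 = -141807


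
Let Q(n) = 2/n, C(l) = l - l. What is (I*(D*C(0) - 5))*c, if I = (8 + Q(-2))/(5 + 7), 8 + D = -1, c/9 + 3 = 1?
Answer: 105/2 ≈ 52.500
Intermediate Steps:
c = -18 (c = -27 + 9*1 = -27 + 9 = -18)
D = -9 (D = -8 - 1 = -9)
C(l) = 0
I = 7/12 (I = (8 + 2/(-2))/(5 + 7) = (8 + 2*(-½))/12 = (8 - 1)*(1/12) = 7*(1/12) = 7/12 ≈ 0.58333)
(I*(D*C(0) - 5))*c = (7*(-9*0 - 5)/12)*(-18) = (7*(0 - 5)/12)*(-18) = ((7/12)*(-5))*(-18) = -35/12*(-18) = 105/2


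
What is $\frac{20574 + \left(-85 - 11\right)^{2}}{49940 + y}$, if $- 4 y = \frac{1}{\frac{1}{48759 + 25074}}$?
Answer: $\frac{119160}{125927} \approx 0.94626$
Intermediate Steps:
$y = - \frac{73833}{4}$ ($y = - \frac{1}{4 \frac{1}{48759 + 25074}} = - \frac{1}{4 \cdot \frac{1}{73833}} = - \frac{\frac{1}{\frac{1}{73833}}}{4} = \left(- \frac{1}{4}\right) 73833 = - \frac{73833}{4} \approx -18458.0$)
$\frac{20574 + \left(-85 - 11\right)^{2}}{49940 + y} = \frac{20574 + \left(-85 - 11\right)^{2}}{49940 - \frac{73833}{4}} = \frac{20574 + \left(-96\right)^{2}}{\frac{125927}{4}} = \left(20574 + 9216\right) \frac{4}{125927} = 29790 \cdot \frac{4}{125927} = \frac{119160}{125927}$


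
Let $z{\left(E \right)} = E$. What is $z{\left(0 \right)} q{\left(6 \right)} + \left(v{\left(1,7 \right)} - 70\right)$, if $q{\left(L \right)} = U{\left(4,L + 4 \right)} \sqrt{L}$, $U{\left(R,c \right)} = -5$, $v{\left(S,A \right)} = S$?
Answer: $-69$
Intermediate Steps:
$q{\left(L \right)} = - 5 \sqrt{L}$
$z{\left(0 \right)} q{\left(6 \right)} + \left(v{\left(1,7 \right)} - 70\right) = 0 \left(- 5 \sqrt{6}\right) + \left(1 - 70\right) = 0 + \left(1 - 70\right) = 0 - 69 = -69$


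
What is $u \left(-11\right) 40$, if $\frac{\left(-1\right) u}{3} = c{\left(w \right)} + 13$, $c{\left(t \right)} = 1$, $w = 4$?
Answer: $18480$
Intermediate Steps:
$u = -42$ ($u = - 3 \left(1 + 13\right) = \left(-3\right) 14 = -42$)
$u \left(-11\right) 40 = \left(-42\right) \left(-11\right) 40 = 462 \cdot 40 = 18480$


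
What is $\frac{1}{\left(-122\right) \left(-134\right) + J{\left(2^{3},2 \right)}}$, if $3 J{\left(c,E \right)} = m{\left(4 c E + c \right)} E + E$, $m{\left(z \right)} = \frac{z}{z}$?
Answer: $\frac{3}{49048} \approx 6.1165 \cdot 10^{-5}$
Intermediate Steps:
$m{\left(z \right)} = 1$
$J{\left(c,E \right)} = \frac{2 E}{3}$ ($J{\left(c,E \right)} = \frac{1 E + E}{3} = \frac{E + E}{3} = \frac{2 E}{3}$)
$\frac{1}{\left(-122\right) \left(-134\right) + J{\left(2^{3},2 \right)}} = \frac{1}{\left(-122\right) \left(-134\right) + \frac{2}{3} \cdot 2} = \frac{1}{16348 + \frac{4}{3}} = \frac{1}{\frac{49048}{3}} = \frac{3}{49048}$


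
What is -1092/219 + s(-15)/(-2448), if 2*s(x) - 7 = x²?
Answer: -224885/44676 ≈ -5.0337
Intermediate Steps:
s(x) = 7/2 + x²/2
-1092/219 + s(-15)/(-2448) = -1092/219 + (7/2 + (½)*(-15)²)/(-2448) = -1092*1/219 + (7/2 + (½)*225)*(-1/2448) = -364/73 + (7/2 + 225/2)*(-1/2448) = -364/73 + 116*(-1/2448) = -364/73 - 29/612 = -224885/44676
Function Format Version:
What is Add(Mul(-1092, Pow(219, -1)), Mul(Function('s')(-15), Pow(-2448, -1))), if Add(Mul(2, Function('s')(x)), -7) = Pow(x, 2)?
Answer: Rational(-224885, 44676) ≈ -5.0337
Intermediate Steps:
Function('s')(x) = Add(Rational(7, 2), Mul(Rational(1, 2), Pow(x, 2)))
Add(Mul(-1092, Pow(219, -1)), Mul(Function('s')(-15), Pow(-2448, -1))) = Add(Mul(-1092, Pow(219, -1)), Mul(Add(Rational(7, 2), Mul(Rational(1, 2), Pow(-15, 2))), Pow(-2448, -1))) = Add(Mul(-1092, Rational(1, 219)), Mul(Add(Rational(7, 2), Mul(Rational(1, 2), 225)), Rational(-1, 2448))) = Add(Rational(-364, 73), Mul(Add(Rational(7, 2), Rational(225, 2)), Rational(-1, 2448))) = Add(Rational(-364, 73), Mul(116, Rational(-1, 2448))) = Add(Rational(-364, 73), Rational(-29, 612)) = Rational(-224885, 44676)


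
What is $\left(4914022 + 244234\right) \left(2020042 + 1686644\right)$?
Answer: $19120035299616$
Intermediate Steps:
$\left(4914022 + 244234\right) \left(2020042 + 1686644\right) = 5158256 \cdot 3706686 = 19120035299616$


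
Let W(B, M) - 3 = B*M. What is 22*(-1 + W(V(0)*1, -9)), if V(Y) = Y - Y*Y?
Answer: 44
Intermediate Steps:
V(Y) = Y - Y**2
W(B, M) = 3 + B*M
22*(-1 + W(V(0)*1, -9)) = 22*(-1 + (3 + ((0*(1 - 1*0))*1)*(-9))) = 22*(-1 + (3 + ((0*(1 + 0))*1)*(-9))) = 22*(-1 + (3 + ((0*1)*1)*(-9))) = 22*(-1 + (3 + (0*1)*(-9))) = 22*(-1 + (3 + 0*(-9))) = 22*(-1 + (3 + 0)) = 22*(-1 + 3) = 22*2 = 44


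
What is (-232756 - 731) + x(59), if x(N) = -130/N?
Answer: -13775863/59 ≈ -2.3349e+5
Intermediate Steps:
(-232756 - 731) + x(59) = (-232756 - 731) - 130/59 = -233487 - 130*1/59 = -233487 - 130/59 = -13775863/59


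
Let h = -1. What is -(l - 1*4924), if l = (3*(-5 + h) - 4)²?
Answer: 4440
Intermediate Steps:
l = 484 (l = (3*(-5 - 1) - 4)² = (3*(-6) - 4)² = (-18 - 4)² = (-22)² = 484)
-(l - 1*4924) = -(484 - 1*4924) = -(484 - 4924) = -1*(-4440) = 4440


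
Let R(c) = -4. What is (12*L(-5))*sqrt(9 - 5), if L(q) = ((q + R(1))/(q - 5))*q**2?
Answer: 540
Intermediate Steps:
L(q) = q**2*(-4 + q)/(-5 + q) (L(q) = ((q - 4)/(q - 5))*q**2 = ((-4 + q)/(-5 + q))*q**2 = q**2*(-4 + q)/(-5 + q))
(12*L(-5))*sqrt(9 - 5) = (12*((-5)**2*(-4 - 5)/(-5 - 5)))*sqrt(9 - 5) = (12*(25*(-9)/(-10)))*sqrt(4) = (12*(25*(-1/10)*(-9)))*2 = (12*(45/2))*2 = 270*2 = 540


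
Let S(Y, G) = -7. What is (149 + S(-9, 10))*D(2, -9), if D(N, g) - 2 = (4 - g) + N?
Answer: 2414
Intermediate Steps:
D(N, g) = 6 + N - g (D(N, g) = 2 + ((4 - g) + N) = 2 + (4 + N - g) = 6 + N - g)
(149 + S(-9, 10))*D(2, -9) = (149 - 7)*(6 + 2 - 1*(-9)) = 142*(6 + 2 + 9) = 142*17 = 2414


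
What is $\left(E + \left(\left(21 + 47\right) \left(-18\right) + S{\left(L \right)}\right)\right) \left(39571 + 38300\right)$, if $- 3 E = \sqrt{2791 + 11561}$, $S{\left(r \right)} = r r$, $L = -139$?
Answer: $1409231487 - 103828 \sqrt{897} \approx 1.4061 \cdot 10^{9}$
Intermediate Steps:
$S{\left(r \right)} = r^{2}$
$E = - \frac{4 \sqrt{897}}{3}$ ($E = - \frac{\sqrt{2791 + 11561}}{3} = - \frac{\sqrt{14352}}{3} = - \frac{4 \sqrt{897}}{3} \approx -39.933$)
$\left(E + \left(\left(21 + 47\right) \left(-18\right) + S{\left(L \right)}\right)\right) \left(39571 + 38300\right) = \left(- \frac{4 \sqrt{897}}{3} + \left(\left(21 + 47\right) \left(-18\right) + \left(-139\right)^{2}\right)\right) \left(39571 + 38300\right) = \left(- \frac{4 \sqrt{897}}{3} + \left(68 \left(-18\right) + 19321\right)\right) 77871 = \left(- \frac{4 \sqrt{897}}{3} + \left(-1224 + 19321\right)\right) 77871 = \left(- \frac{4 \sqrt{897}}{3} + 18097\right) 77871 = \left(18097 - \frac{4 \sqrt{897}}{3}\right) 77871 = 1409231487 - 103828 \sqrt{897}$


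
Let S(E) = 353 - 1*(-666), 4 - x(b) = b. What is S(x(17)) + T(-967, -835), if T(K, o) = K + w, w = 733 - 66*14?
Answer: -139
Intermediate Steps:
x(b) = 4 - b
w = -191 (w = 733 - 1*924 = 733 - 924 = -191)
T(K, o) = -191 + K (T(K, o) = K - 191 = -191 + K)
S(E) = 1019 (S(E) = 353 + 666 = 1019)
S(x(17)) + T(-967, -835) = 1019 + (-191 - 967) = 1019 - 1158 = -139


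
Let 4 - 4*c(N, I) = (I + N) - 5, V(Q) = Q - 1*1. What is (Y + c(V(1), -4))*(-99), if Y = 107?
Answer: -43659/4 ≈ -10915.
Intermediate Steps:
V(Q) = -1 + Q (V(Q) = Q - 1 = -1 + Q)
c(N, I) = 9/4 - I/4 - N/4 (c(N, I) = 1 - ((I + N) - 5)/4 = 1 - (-5 + I + N)/4 = 1 + (5/4 - I/4 - N/4) = 9/4 - I/4 - N/4)
(Y + c(V(1), -4))*(-99) = (107 + (9/4 - ¼*(-4) - (-1 + 1)/4))*(-99) = (107 + (9/4 + 1 - ¼*0))*(-99) = (107 + (9/4 + 1 + 0))*(-99) = (107 + 13/4)*(-99) = (441/4)*(-99) = -43659/4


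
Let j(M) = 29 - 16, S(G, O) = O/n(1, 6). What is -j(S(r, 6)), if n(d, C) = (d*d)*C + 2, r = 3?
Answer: -13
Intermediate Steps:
n(d, C) = 2 + C*d**2 (n(d, C) = d**2*C + 2 = C*d**2 + 2 = 2 + C*d**2)
S(G, O) = O/8 (S(G, O) = O/(2 + 6*1**2) = O/(2 + 6*1) = O/(2 + 6) = O/8)
j(M) = 13
-j(S(r, 6)) = -1*13 = -13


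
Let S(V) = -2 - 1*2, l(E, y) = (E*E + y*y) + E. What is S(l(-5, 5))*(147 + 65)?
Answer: -848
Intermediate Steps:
l(E, y) = E + E**2 + y**2 (l(E, y) = (E**2 + y**2) + E = E + E**2 + y**2)
S(V) = -4 (S(V) = -2 - 2 = -4)
S(l(-5, 5))*(147 + 65) = -4*(147 + 65) = -4*212 = -848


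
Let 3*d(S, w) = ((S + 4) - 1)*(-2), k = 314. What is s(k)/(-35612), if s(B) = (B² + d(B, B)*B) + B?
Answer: -48827/53418 ≈ -0.91405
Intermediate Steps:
d(S, w) = -2 - 2*S/3 (d(S, w) = (((S + 4) - 1)*(-2))/3 = (((4 + S) - 1)*(-2))/3 = ((3 + S)*(-2))/3 = (-6 - 2*S)/3 = -2 - 2*S/3)
s(B) = B + B² + B*(-2 - 2*B/3) (s(B) = (B² + (-2 - 2*B/3)*B) + B = (B² + B*(-2 - 2*B/3)) + B = B + B² + B*(-2 - 2*B/3))
s(k)/(-35612) = ((⅓)*314*(-3 + 314))/(-35612) = ((⅓)*314*311)*(-1/35612) = (97654/3)*(-1/35612) = -48827/53418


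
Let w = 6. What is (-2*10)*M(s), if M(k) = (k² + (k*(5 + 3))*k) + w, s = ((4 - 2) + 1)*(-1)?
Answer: -1740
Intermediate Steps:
s = -3 (s = (2 + 1)*(-1) = 3*(-1) = -3)
M(k) = 6 + 9*k² (M(k) = (k² + (k*(5 + 3))*k) + 6 = (k² + (k*8)*k) + 6 = (k² + (8*k)*k) + 6 = (k² + 8*k²) + 6 = 9*k² + 6 = 6 + 9*k²)
(-2*10)*M(s) = (-2*10)*(6 + 9*(-3)²) = -20*(6 + 9*9) = -20*(6 + 81) = -20*87 = -1740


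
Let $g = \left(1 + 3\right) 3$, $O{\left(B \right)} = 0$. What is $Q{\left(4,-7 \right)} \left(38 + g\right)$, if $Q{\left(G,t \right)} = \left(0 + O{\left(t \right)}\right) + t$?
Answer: $-350$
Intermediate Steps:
$g = 12$ ($g = 4 \cdot 3 = 12$)
$Q{\left(G,t \right)} = t$ ($Q{\left(G,t \right)} = \left(0 + 0\right) + t = 0 + t = t$)
$Q{\left(4,-7 \right)} \left(38 + g\right) = - 7 \left(38 + 12\right) = \left(-7\right) 50 = -350$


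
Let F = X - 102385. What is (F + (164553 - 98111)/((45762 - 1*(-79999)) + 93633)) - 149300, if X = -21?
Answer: -27611359861/109697 ≈ -2.5171e+5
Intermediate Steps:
F = -102406 (F = -21 - 102385 = -102406)
(F + (164553 - 98111)/((45762 - 1*(-79999)) + 93633)) - 149300 = (-102406 + (164553 - 98111)/((45762 - 1*(-79999)) + 93633)) - 149300 = (-102406 + 66442/((45762 + 79999) + 93633)) - 149300 = (-102406 + 66442/(125761 + 93633)) - 149300 = (-102406 + 66442/219394) - 149300 = (-102406 + 66442*(1/219394)) - 149300 = (-102406 + 33221/109697) - 149300 = -11233597761/109697 - 149300 = -27611359861/109697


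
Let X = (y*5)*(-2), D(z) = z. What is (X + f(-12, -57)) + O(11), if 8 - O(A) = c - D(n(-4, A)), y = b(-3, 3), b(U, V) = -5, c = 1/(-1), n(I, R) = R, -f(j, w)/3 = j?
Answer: 106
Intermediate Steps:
f(j, w) = -3*j
c = -1
y = -5
X = 50 (X = -5*5*(-2) = -25*(-2) = 50)
O(A) = 9 + A (O(A) = 8 - (-1 - A) = 8 + (1 + A) = 9 + A)
(X + f(-12, -57)) + O(11) = (50 - 3*(-12)) + (9 + 11) = (50 + 36) + 20 = 86 + 20 = 106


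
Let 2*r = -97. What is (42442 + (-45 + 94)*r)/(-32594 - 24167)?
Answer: -80131/113522 ≈ -0.70586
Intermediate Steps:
r = -97/2 (r = (1/2)*(-97) = -97/2 ≈ -48.500)
(42442 + (-45 + 94)*r)/(-32594 - 24167) = (42442 + (-45 + 94)*(-97/2))/(-32594 - 24167) = (42442 + 49*(-97/2))/(-56761) = (42442 - 4753/2)*(-1/56761) = (80131/2)*(-1/56761) = -80131/113522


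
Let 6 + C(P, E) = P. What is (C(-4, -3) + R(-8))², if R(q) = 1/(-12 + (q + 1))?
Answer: 36481/361 ≈ 101.06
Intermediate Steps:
C(P, E) = -6 + P
R(q) = 1/(-11 + q) (R(q) = 1/(-12 + (1 + q)) = 1/(-11 + q))
(C(-4, -3) + R(-8))² = ((-6 - 4) + 1/(-11 - 8))² = (-10 + 1/(-19))² = (-10 - 1/19)² = (-191/19)² = 36481/361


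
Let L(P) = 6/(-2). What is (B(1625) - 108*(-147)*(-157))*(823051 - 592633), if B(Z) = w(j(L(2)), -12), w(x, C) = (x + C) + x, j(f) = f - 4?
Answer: -574330229244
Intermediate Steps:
L(P) = -3 (L(P) = 6*(-½) = -3)
j(f) = -4 + f
w(x, C) = C + 2*x (w(x, C) = (C + x) + x = C + 2*x)
B(Z) = -26 (B(Z) = -12 + 2*(-4 - 3) = -12 + 2*(-7) = -12 - 14 = -26)
(B(1625) - 108*(-147)*(-157))*(823051 - 592633) = (-26 - 108*(-147)*(-157))*(823051 - 592633) = (-26 + 15876*(-157))*230418 = (-26 - 2492532)*230418 = -2492558*230418 = -574330229244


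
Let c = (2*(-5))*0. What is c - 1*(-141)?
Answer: 141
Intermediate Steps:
c = 0 (c = -10*0 = 0)
c - 1*(-141) = 0 - 1*(-141) = 0 + 141 = 141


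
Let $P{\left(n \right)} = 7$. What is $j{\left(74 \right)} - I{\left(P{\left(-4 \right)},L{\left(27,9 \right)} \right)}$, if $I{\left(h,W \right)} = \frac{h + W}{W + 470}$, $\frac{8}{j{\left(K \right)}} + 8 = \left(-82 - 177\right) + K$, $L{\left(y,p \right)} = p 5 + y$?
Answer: $- \frac{19583}{104606} \approx -0.18721$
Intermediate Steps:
$L{\left(y,p \right)} = y + 5 p$ ($L{\left(y,p \right)} = 5 p + y = y + 5 p$)
$j{\left(K \right)} = \frac{8}{-267 + K}$ ($j{\left(K \right)} = \frac{8}{-8 + \left(\left(-82 - 177\right) + K\right)} = \frac{8}{-8 + \left(-259 + K\right)} = \frac{8}{-267 + K}$)
$I{\left(h,W \right)} = \frac{W + h}{470 + W}$
$j{\left(74 \right)} - I{\left(P{\left(-4 \right)},L{\left(27,9 \right)} \right)} = \frac{8}{-267 + 74} - \frac{\left(27 + 5 \cdot 9\right) + 7}{470 + \left(27 + 5 \cdot 9\right)} = \frac{8}{-193} - \frac{\left(27 + 45\right) + 7}{470 + \left(27 + 45\right)} = 8 \left(- \frac{1}{193}\right) - \frac{72 + 7}{470 + 72} = - \frac{8}{193} - \frac{1}{542} \cdot 79 = - \frac{8}{193} - \frac{79}{542} = - \frac{19583}{104606}$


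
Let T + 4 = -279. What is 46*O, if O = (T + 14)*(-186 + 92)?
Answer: 1163156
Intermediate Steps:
T = -283 (T = -4 - 279 = -283)
O = 25286 (O = (-283 + 14)*(-186 + 92) = -269*(-94) = 25286)
46*O = 46*25286 = 1163156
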